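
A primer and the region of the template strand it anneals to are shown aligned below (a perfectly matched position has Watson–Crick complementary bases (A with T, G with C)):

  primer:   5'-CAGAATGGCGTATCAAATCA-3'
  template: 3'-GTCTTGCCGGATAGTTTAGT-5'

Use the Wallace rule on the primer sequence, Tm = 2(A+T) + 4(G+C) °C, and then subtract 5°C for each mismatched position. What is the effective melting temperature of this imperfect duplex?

46°C

Primer base counts: A=8, T=4, G=4, C=4 → A+T=12, G+C=8
Perfect-match Tm = 2(12) + 4(8) = 24 + 32 = 56°C
Mismatches (positions where the bases are not complementary): 2 (at positions 6, 10)
Effective Tm = 56 − 2×5 = 56 − 10 = 46°C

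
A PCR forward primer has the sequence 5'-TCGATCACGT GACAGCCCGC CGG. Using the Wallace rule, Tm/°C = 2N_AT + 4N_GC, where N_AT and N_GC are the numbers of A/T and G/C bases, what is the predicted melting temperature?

78°C

Base counts: T=3, G=7, C=9, A=4
AT pairs contribute 7, GC pairs contribute 16.
Tm = 2×7 + 4×16 = 78°C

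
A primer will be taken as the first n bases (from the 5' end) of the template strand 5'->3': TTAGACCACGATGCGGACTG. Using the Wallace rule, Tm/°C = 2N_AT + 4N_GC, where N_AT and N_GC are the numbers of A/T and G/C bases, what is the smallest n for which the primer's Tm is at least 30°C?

n = 10

First 9 bases: TTAGACCAC → Tm = 26°C (< 30°C)
First 10 bases: TTAGACCACG → Tm = 30°C (≥ 30°C)
Each additional base adds 2°C (A/T) or 4°C (G/C), so Tm is non-decreasing in n; n = 10 is the first length to reach 30°C.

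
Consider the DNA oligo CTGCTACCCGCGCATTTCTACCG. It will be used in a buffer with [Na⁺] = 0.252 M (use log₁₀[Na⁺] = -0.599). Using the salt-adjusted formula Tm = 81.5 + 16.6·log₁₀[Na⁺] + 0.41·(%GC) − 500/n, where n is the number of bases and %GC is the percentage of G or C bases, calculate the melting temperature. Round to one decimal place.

Length n = 23. Counting bases: A=3, T=6, C=10, G=4
G+C = 14, so %GC = 14/23 × 100 = 60.87%
Salt term: 16.6 × (-0.599) = -9.943
GC term: 0.41 × 60.87 = 24.957; length term: −500/23 = −21.739
Tm = 81.5 + (-9.943) + 24.957 − 21.739 = 74.775 → 74.8°C

74.8°C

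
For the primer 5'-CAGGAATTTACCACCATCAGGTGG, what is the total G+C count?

12

G=6, C=6, A=7, T=5
Total G or C: 6 + 6 = 12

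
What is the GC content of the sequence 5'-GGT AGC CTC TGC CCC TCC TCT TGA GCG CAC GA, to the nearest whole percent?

66%

T=7, C=13, A=4, G=8
G+C = 8 + 13 = 21 out of 32 bases
%GC = 21/32 × 100 = 65.62% ≈ 66%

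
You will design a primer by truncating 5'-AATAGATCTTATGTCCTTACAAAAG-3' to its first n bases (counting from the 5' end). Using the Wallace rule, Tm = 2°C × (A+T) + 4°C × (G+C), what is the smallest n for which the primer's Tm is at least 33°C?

First 13 bases: AATAGATCTTATG → Tm = 32°C (< 33°C)
First 14 bases: AATAGATCTTATGT → Tm = 34°C (≥ 33°C)
Each additional base adds 2°C (A/T) or 4°C (G/C), so Tm is non-decreasing in n; n = 14 is the first length to reach 33°C.

n = 14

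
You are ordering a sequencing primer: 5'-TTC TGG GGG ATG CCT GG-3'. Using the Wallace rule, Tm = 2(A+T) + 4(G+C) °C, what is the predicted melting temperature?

A=1, T=5, G=8, C=3
So N_AT = 6 and N_GC = 11.
Tm = 2×6 + 4×11 = 56°C

56°C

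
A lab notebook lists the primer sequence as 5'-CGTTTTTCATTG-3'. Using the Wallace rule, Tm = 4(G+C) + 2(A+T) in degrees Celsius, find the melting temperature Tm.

Counting bases: T=7, G=2, C=2, A=1
AT pairs contribute 8, GC pairs contribute 4.
Tm = 4·4 + 2·8 = 16 + 16 = 32°C

32°C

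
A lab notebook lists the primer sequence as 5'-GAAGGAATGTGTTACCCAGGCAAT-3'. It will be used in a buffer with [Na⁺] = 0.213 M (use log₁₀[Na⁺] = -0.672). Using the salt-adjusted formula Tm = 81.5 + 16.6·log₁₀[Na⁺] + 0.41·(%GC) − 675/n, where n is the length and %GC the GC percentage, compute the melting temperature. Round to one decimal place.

61.0°C

Length n = 24. Counting bases: A=8, C=4, G=7, T=5
G+C = 11, so %GC = 11/24 × 100 = 45.833%
Salt term: 16.6 × (-0.672) = -11.155
GC term: 0.41 × 45.833 = 18.792; length term: −675/24 = −28.125
Tm = 81.5 + (-11.155) + 18.792 − 28.125 = 61.012 → 61.0°C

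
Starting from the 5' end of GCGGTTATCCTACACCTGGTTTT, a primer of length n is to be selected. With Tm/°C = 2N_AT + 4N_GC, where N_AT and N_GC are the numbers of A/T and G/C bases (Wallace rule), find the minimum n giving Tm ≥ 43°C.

First 14 bases: GCGGTTATCCTACA → Tm = 42°C (< 43°C)
First 15 bases: GCGGTTATCCTACAC → Tm = 46°C (≥ 43°C)
Since every base adds ≥2°C, Tm only increases with n, so the threshold is first crossed at n = 15.

n = 15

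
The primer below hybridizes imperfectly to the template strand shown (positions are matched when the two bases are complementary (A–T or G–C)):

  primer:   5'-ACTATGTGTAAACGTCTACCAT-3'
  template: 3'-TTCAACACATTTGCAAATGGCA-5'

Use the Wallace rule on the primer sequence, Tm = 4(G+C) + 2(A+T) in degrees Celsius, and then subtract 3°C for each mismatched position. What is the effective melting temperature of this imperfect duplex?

45°C

Primer base counts: A=7, T=7, G=3, C=5 → A+T=14, G+C=8
Perfect-match Tm = 2(14) + 4(8) = 28 + 32 = 60°C
Mismatches (positions where the bases are not complementary): 5 (at positions 2, 3, 4, 16, 21)
Effective Tm = 60 − 5×3 = 60 − 15 = 45°C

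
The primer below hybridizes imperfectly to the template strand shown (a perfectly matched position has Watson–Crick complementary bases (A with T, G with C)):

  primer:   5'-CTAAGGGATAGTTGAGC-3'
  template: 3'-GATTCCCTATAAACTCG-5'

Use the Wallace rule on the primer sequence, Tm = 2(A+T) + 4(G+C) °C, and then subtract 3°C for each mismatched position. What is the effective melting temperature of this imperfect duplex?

47°C

Primer base counts: A=5, T=4, G=6, C=2 → A+T=9, G+C=8
Perfect-match Tm = 2(9) + 4(8) = 18 + 32 = 50°C
Mismatches (positions where the bases are not complementary): 1 (at position 11)
Effective Tm = 50 − 1×3 = 50 − 3 = 47°C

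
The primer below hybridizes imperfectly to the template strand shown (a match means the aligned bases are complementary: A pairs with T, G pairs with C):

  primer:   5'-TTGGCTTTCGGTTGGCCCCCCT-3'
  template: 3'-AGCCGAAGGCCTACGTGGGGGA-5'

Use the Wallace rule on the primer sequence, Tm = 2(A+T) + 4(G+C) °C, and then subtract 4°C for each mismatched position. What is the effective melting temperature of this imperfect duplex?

Primer base counts: A=0, T=8, G=6, C=8 → A+T=8, G+C=14
Perfect-match Tm = 2(8) + 4(14) = 16 + 56 = 72°C
Mismatches (positions where the bases are not complementary): 5 (at positions 2, 8, 12, 15, 16)
Effective Tm = 72 − 5×4 = 72 − 20 = 52°C

52°C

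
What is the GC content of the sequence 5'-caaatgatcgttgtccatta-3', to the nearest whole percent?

G=3, T=7, C=4, A=6
G+C = 3 + 4 = 7 out of 20 bases
%GC = 7/20 × 100 = 35% ≈ 35%

35%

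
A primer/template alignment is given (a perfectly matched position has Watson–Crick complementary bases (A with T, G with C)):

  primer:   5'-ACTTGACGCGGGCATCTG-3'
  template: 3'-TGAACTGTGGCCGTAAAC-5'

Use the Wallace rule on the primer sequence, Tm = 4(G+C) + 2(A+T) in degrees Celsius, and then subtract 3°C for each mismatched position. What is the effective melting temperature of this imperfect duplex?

49°C

Primer base counts: A=3, T=4, G=6, C=5 → A+T=7, G+C=11
Perfect-match Tm = 2(7) + 4(11) = 14 + 44 = 58°C
Mismatches (positions where the bases are not complementary): 3 (at positions 8, 10, 16)
Effective Tm = 58 − 3×3 = 58 − 9 = 49°C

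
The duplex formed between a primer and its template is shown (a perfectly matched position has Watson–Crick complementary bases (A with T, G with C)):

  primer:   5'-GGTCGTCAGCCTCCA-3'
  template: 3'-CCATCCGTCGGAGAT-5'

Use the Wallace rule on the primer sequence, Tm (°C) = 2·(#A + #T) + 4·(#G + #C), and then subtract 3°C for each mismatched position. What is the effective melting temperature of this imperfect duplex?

Primer base counts: A=2, T=3, G=4, C=6 → A+T=5, G+C=10
Perfect-match Tm = 2(5) + 4(10) = 10 + 40 = 50°C
Mismatches (positions where the bases are not complementary): 3 (at positions 4, 6, 14)
Effective Tm = 50 − 3×3 = 50 − 9 = 41°C

41°C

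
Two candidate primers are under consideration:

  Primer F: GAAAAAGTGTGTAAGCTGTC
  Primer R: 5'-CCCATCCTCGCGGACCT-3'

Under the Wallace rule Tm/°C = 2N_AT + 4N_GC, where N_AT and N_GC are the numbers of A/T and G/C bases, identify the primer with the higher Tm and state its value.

Primer R, 58°C

Primer F: A+T=12, G+C=8 → Tm = 2(12)+4(8) = 56°C
Primer R: A+T=5, G+C=12 → Tm = 2(5)+4(12) = 58°C
56°C vs 58°C → primer R is higher.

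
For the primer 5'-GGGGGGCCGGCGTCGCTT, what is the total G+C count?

15

Base counts: T=3, A=0, G=10, C=5
G+C = 10 + 5 = 15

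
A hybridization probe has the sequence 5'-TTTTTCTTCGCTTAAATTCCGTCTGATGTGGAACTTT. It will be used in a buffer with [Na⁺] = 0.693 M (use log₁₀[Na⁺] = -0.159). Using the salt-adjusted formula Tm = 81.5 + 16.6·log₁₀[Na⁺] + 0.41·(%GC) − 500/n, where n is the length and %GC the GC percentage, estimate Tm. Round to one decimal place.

Length n = 37. Base counts: A=6, C=7, T=18, G=6
G+C = 13, so %GC = 13/37 × 100 = 35.135%
Salt term: 16.6 × (-0.159) = -2.639
GC term: 0.41 × 35.135 = 14.405; length term: −500/37 = −13.514
Tm = 81.5 + (-2.639) + 14.405 − 13.514 = 79.752 → 79.8°C

79.8°C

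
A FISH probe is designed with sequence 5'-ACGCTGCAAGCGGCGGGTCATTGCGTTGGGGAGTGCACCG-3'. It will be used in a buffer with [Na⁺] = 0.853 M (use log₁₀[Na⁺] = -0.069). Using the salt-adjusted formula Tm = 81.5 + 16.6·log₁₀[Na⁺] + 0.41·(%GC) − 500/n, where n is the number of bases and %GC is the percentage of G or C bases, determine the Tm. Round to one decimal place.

Length n = 40. Counting bases: G=17, C=10, A=6, T=7
G+C = 27, so %GC = 27/40 × 100 = 67.5%
Salt term: 16.6 × (-0.069) = -1.145
GC term: 0.41 × 67.5 = 27.675; length term: −500/40 = −12.5
Tm = 81.5 + (-1.145) + 27.675 − 12.5 = 95.53 → 95.5°C

95.5°C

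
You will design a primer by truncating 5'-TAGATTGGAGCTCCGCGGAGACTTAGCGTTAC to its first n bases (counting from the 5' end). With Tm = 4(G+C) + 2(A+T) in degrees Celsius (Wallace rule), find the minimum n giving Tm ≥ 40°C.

First 13 bases: TAGATTGGAGCTC → Tm = 38°C (< 40°C)
First 14 bases: TAGATTGGAGCTCC → Tm = 42°C (≥ 40°C)
Each additional base adds 2°C (A/T) or 4°C (G/C), so Tm is non-decreasing in n; n = 14 is the first length to reach 40°C.

n = 14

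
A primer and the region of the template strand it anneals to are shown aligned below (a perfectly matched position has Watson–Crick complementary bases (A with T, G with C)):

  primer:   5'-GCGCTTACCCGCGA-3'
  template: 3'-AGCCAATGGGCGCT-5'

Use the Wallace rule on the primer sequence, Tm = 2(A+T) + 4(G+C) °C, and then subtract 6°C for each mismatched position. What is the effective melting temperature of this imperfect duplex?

36°C

Primer base counts: A=2, T=2, G=4, C=6 → A+T=4, G+C=10
Perfect-match Tm = 2(4) + 4(10) = 8 + 40 = 48°C
Mismatches (positions where the bases are not complementary): 2 (at positions 1, 4)
Effective Tm = 48 − 2×6 = 48 − 12 = 36°C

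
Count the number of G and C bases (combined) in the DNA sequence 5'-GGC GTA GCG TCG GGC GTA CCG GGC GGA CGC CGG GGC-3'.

Base counts: C=11, A=3, T=3, G=19
G+C = 19 + 11 = 30

30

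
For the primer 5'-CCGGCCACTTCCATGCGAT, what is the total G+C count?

Base counts: C=8, G=4, A=3, T=4
G+C = 4 + 8 = 12

12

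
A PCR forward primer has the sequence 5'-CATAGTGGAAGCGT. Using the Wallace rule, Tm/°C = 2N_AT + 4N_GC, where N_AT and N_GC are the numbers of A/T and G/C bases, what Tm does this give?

T=3, A=4, C=2, G=5
A+T = 7, G+C = 7
Tm = 2(7) + 4(7) = 14 + 28 = 42°C

42°C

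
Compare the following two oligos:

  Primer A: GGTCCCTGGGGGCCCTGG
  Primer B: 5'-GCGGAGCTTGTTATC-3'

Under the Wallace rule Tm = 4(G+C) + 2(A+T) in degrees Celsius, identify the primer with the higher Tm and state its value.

Primer A: A+T=3, G+C=15 → Tm = 2(3)+4(15) = 66°C
Primer B: A+T=7, G+C=8 → Tm = 2(7)+4(8) = 46°C
66°C vs 46°C → primer A is higher.

Primer A, 66°C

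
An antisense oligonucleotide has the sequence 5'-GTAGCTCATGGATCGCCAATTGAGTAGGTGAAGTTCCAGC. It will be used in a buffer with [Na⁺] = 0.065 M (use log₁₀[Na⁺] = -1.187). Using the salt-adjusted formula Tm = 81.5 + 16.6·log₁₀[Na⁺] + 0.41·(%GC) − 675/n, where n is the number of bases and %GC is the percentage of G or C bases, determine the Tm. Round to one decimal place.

65.4°C

Length n = 40. C=8, T=10, G=12, A=10
G+C = 20, so %GC = 20/40 × 100 = 50%
Salt term: 16.6 × (-1.187) = -19.704
GC term: 0.41 × 50 = 20.5; length term: −675/40 = −16.875
Tm = 81.5 + (-19.704) + 20.5 − 16.875 = 65.421 → 65.4°C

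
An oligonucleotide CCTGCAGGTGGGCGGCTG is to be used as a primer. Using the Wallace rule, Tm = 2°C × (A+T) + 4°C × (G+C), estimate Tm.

64°C

Scanning the sequence gives A=1, C=5, G=9, T=3.
AT pairs contribute 4, GC pairs contribute 14.
Tm = 4·14 + 2·4 = 56 + 8 = 64°C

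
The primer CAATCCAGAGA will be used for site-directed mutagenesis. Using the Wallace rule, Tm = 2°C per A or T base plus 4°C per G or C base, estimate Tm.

Counting bases: G=2, T=1, A=5, C=3
So N_AT = 6 and N_GC = 5.
Tm = 4·5 + 2·6 = 20 + 12 = 32°C

32°C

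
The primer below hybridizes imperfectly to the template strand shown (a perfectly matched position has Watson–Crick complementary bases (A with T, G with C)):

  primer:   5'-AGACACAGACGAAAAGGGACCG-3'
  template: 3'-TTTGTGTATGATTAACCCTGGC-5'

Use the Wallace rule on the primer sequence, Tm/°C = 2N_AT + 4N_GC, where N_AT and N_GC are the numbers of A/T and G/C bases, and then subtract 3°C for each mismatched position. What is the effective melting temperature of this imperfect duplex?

Primer base counts: A=10, T=0, G=7, C=5 → A+T=10, G+C=12
Perfect-match Tm = 2(10) + 4(12) = 20 + 48 = 68°C
Mismatches (positions where the bases are not complementary): 5 (at positions 2, 8, 11, 14, 15)
Effective Tm = 68 − 5×3 = 68 − 15 = 53°C

53°C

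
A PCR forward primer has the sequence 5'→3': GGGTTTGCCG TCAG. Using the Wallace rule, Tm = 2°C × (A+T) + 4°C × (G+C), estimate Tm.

G=6, A=1, T=4, C=3
So N_AT = 5 and N_GC = 9.
Tm = 2×5 + 4×9 = 46°C

46°C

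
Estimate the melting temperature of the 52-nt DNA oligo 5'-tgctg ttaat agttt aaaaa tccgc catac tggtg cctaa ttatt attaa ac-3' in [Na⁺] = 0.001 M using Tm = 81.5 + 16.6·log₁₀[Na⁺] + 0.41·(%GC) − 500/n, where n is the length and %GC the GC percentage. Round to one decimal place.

Length n = 52. Base counts: G=7, C=9, A=17, T=19
G+C = 16, so %GC = 16/52 × 100 = 30.769%
Salt term: 16.6 × (-3) = -49.8
GC term: 0.41 × 30.769 = 12.615; length term: −500/52 = −9.615
Tm = 81.5 + (-49.8) + 12.615 − 9.615 = 34.7 → 34.7°C

34.7°C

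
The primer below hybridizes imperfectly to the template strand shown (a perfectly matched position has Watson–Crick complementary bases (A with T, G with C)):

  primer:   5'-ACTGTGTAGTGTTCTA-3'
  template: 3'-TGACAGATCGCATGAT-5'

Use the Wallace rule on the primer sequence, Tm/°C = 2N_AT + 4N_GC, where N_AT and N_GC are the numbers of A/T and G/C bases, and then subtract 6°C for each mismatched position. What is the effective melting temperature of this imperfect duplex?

26°C

Primer base counts: A=3, T=7, G=4, C=2 → A+T=10, G+C=6
Perfect-match Tm = 2(10) + 4(6) = 20 + 24 = 44°C
Mismatches (positions where the bases are not complementary): 3 (at positions 6, 10, 13)
Effective Tm = 44 − 3×6 = 44 − 18 = 26°C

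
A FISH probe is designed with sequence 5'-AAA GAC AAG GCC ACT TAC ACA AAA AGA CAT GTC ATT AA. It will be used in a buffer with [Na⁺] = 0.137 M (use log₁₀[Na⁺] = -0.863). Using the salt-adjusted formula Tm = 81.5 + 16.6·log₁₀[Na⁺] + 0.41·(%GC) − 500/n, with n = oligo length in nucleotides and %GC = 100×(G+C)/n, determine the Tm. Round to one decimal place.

Length n = 38. A=19, C=8, G=5, T=6
G+C = 13, so %GC = 13/38 × 100 = 34.211%
Salt term: 16.6 × (-0.863) = -14.326
GC term: 0.41 × 34.211 = 14.027; length term: −500/38 = −13.158
Tm = 81.5 + (-14.326) + 14.027 − 13.158 = 68.043 → 68.0°C

68.0°C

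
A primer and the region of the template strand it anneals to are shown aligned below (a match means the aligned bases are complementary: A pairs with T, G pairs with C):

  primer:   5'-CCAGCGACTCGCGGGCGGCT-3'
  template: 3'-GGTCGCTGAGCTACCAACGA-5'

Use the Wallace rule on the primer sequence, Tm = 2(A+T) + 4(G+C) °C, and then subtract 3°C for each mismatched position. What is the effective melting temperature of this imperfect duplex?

Primer base counts: A=2, T=2, G=8, C=8 → A+T=4, G+C=16
Perfect-match Tm = 2(4) + 4(16) = 8 + 64 = 72°C
Mismatches (positions where the bases are not complementary): 4 (at positions 12, 13, 16, 17)
Effective Tm = 72 − 4×3 = 72 − 12 = 60°C

60°C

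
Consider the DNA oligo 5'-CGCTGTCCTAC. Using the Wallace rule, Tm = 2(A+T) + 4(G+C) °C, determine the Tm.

36°C

Counting bases: A=1, C=5, T=3, G=2
AT pairs contribute 4, GC pairs contribute 7.
Tm = 4·7 + 2·4 = 28 + 8 = 36°C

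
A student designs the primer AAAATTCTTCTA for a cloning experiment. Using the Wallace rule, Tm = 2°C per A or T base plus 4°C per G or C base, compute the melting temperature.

G=0, A=5, T=5, C=2
AT pairs contribute 10, GC pairs contribute 2.
Tm = 2(10) + 4(2) = 20 + 8 = 28°C

28°C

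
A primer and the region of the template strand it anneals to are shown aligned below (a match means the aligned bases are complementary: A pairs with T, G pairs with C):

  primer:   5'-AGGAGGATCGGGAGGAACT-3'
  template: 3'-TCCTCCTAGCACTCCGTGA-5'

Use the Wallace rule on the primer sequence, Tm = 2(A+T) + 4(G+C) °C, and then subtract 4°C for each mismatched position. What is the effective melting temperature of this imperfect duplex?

52°C

Primer base counts: A=6, T=2, G=9, C=2 → A+T=8, G+C=11
Perfect-match Tm = 2(8) + 4(11) = 16 + 44 = 60°C
Mismatches (positions where the bases are not complementary): 2 (at positions 11, 16)
Effective Tm = 60 − 2×4 = 60 − 8 = 52°C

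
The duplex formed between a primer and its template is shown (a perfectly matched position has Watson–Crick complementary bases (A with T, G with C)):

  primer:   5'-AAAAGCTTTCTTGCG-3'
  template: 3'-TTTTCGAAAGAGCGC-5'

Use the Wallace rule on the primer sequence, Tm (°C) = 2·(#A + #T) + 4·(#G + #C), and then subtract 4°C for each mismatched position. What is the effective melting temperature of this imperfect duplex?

38°C

Primer base counts: A=4, T=5, G=3, C=3 → A+T=9, G+C=6
Perfect-match Tm = 2(9) + 4(6) = 18 + 24 = 42°C
Mismatches (positions where the bases are not complementary): 1 (at position 12)
Effective Tm = 42 − 1×4 = 42 − 4 = 38°C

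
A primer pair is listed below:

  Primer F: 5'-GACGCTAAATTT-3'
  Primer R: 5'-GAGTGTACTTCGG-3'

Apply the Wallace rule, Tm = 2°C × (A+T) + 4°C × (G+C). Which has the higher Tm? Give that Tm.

Primer R, 40°C

Primer F: A+T=8, G+C=4 → Tm = 2(8)+4(4) = 32°C
Primer R: A+T=6, G+C=7 → Tm = 2(6)+4(7) = 40°C
32°C vs 40°C → primer R is higher.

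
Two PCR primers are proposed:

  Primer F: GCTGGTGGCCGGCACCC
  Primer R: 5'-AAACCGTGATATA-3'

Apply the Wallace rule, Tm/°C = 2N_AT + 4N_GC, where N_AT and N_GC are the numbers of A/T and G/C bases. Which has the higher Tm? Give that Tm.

Primer F: A+T=3, G+C=14 → Tm = 2(3)+4(14) = 62°C
Primer R: A+T=9, G+C=4 → Tm = 2(9)+4(4) = 34°C
62°C vs 34°C → primer F is higher.

Primer F, 62°C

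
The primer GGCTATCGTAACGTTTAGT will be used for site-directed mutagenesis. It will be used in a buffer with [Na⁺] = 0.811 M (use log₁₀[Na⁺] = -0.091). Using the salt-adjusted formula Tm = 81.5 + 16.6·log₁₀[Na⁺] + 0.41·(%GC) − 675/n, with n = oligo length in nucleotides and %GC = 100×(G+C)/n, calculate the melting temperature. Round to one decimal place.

61.7°C

Length n = 19. Scanning the sequence gives A=4, C=3, T=7, G=5.
G+C = 8, so %GC = 8/19 × 100 = 42.105%
Salt term: 16.6 × (-0.091) = -1.511
GC term: 0.41 × 42.105 = 17.263; length term: −675/19 = −35.526
Tm = 81.5 + (-1.511) + 17.263 − 35.526 = 61.726 → 61.7°C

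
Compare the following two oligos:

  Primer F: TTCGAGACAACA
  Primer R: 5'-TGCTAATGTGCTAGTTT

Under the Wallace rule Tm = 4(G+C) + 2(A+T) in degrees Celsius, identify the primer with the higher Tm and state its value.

Primer F: A+T=7, G+C=5 → Tm = 2(7)+4(5) = 34°C
Primer R: A+T=11, G+C=6 → Tm = 2(11)+4(6) = 46°C
34°C vs 46°C → primer R is higher.

Primer R, 46°C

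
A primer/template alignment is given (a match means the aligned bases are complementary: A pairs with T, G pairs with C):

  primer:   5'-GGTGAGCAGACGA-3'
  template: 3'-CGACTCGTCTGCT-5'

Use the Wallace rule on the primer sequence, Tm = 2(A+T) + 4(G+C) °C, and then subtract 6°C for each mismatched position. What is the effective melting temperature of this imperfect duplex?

36°C

Primer base counts: A=4, T=1, G=6, C=2 → A+T=5, G+C=8
Perfect-match Tm = 2(5) + 4(8) = 10 + 32 = 42°C
Mismatches (positions where the bases are not complementary): 1 (at position 2)
Effective Tm = 42 − 1×6 = 42 − 6 = 36°C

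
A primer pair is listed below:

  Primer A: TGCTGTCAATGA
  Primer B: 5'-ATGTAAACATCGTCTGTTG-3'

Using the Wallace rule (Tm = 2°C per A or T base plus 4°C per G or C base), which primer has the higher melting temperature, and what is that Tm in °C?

Primer A: A+T=7, G+C=5 → Tm = 2(7)+4(5) = 34°C
Primer B: A+T=12, G+C=7 → Tm = 2(12)+4(7) = 52°C
34°C vs 52°C → primer B is higher.

Primer B, 52°C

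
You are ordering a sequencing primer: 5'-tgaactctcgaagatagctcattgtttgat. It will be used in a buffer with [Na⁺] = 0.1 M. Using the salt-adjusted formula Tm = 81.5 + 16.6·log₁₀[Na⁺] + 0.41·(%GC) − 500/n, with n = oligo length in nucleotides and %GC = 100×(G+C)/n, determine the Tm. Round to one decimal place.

63.3°C

Length n = 30. Base counts: A=8, G=6, C=5, T=11
G+C = 11, so %GC = 11/30 × 100 = 36.667%
Salt term: 16.6 × (-1) = -16.6
GC term: 0.41 × 36.667 = 15.033; length term: −500/30 = −16.667
Tm = 81.5 + (-16.6) + 15.033 − 16.667 = 63.266 → 63.3°C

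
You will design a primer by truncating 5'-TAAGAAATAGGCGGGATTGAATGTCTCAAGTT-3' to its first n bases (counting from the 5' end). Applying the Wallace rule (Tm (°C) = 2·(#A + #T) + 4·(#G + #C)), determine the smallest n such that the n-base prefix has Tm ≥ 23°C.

n = 10

First 9 bases: TAAGAAATA → Tm = 20°C (< 23°C)
First 10 bases: TAAGAAATAG → Tm = 24°C (≥ 23°C)
Since every base adds ≥2°C, Tm only increases with n, so the threshold is first crossed at n = 10.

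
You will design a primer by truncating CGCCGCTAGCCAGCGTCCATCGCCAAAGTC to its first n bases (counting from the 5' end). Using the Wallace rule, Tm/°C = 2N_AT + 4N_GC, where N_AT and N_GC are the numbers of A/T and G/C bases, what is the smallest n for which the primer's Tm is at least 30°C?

n = 9

First 8 bases: CGCCGCTA → Tm = 28°C (< 30°C)
First 9 bases: CGCCGCTAG → Tm = 32°C (≥ 30°C)
Each additional base adds 2°C (A/T) or 4°C (G/C), so Tm is non-decreasing in n; n = 9 is the first length to reach 30°C.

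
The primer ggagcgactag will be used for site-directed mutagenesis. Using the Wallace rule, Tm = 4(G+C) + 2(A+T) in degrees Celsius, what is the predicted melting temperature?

36°C

G=5, A=3, C=2, T=1
A+T = 4, G+C = 7
Tm = 4·7 + 2·4 = 28 + 8 = 36°C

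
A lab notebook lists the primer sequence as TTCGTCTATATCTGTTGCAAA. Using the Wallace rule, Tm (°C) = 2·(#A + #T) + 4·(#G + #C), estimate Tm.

Scanning the sequence gives T=9, C=4, A=5, G=3.
A+T = 14, G+C = 7
Tm = 2×14 + 4×7 = 56°C

56°C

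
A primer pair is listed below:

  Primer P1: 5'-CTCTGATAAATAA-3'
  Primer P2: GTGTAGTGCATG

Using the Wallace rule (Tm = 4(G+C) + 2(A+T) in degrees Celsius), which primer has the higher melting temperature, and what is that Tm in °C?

Primer P2, 36°C

Primer P1: A+T=10, G+C=3 → Tm = 2(10)+4(3) = 32°C
Primer P2: A+T=6, G+C=6 → Tm = 2(6)+4(6) = 36°C
32°C vs 36°C → primer P2 is higher.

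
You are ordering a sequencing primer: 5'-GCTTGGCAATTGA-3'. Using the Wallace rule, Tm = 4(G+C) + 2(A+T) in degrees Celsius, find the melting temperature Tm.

38°C

Scanning the sequence gives A=3, G=4, T=4, C=2.
AT pairs contribute 7, GC pairs contribute 6.
Tm = 2(7) + 4(6) = 14 + 24 = 38°C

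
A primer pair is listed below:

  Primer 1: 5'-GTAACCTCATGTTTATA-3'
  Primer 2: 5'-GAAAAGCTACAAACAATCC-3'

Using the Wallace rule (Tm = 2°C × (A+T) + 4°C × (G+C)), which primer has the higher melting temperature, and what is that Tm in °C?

Primer 2, 52°C

Primer 1: A+T=12, G+C=5 → Tm = 2(12)+4(5) = 44°C
Primer 2: A+T=12, G+C=7 → Tm = 2(12)+4(7) = 52°C
44°C vs 52°C → primer 2 is higher.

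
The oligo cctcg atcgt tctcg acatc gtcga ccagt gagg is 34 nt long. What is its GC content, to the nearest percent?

59%

Scanning the sequence gives A=6, T=8, G=9, C=11.
G+C = 9 + 11 = 20 out of 34 bases
%GC = 20/34 × 100 = 58.82% ≈ 59%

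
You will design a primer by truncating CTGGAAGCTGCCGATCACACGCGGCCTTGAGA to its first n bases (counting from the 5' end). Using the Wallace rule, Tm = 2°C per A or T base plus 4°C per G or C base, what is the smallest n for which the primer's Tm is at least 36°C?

First 10 bases: CTGGAAGCTG → Tm = 32°C (< 36°C)
First 11 bases: CTGGAAGCTGC → Tm = 36°C (≥ 36°C)
Each additional base adds 2°C (A/T) or 4°C (G/C), so Tm is non-decreasing in n; n = 11 is the first length to reach 36°C.

n = 11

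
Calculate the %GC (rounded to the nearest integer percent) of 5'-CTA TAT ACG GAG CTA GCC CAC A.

Base counts: A=7, C=7, T=4, G=4
G+C = 4 + 7 = 11 out of 22 bases
%GC = 11/22 × 100 = 50% ≈ 50%

50%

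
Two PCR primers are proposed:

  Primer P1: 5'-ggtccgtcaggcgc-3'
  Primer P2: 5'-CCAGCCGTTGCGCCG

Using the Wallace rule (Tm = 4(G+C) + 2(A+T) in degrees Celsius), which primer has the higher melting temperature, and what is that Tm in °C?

Primer P2, 54°C

Primer P1: A+T=3, G+C=11 → Tm = 2(3)+4(11) = 50°C
Primer P2: A+T=3, G+C=12 → Tm = 2(3)+4(12) = 54°C
50°C vs 54°C → primer P2 is higher.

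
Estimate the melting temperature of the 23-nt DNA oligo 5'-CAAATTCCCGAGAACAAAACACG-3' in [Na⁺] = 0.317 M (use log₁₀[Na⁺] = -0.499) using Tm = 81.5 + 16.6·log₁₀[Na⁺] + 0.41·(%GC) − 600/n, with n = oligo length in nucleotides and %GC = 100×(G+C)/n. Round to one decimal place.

Length n = 23. A=11, C=7, G=3, T=2
G+C = 10, so %GC = 10/23 × 100 = 43.478%
Salt term: 16.6 × (-0.499) = -8.283
GC term: 0.41 × 43.478 = 17.826; length term: −600/23 = −26.087
Tm = 81.5 + (-8.283) + 17.826 − 26.087 = 64.956 → 65.0°C

65.0°C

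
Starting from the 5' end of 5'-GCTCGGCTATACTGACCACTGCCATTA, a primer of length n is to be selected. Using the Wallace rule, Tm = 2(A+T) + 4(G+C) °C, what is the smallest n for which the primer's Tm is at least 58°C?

n = 19

First 18 bases: GCTCGGCTATACTGACCA → Tm = 56°C (< 58°C)
First 19 bases: GCTCGGCTATACTGACCAC → Tm = 60°C (≥ 58°C)
Since every base adds ≥2°C, Tm only increases with n, so the threshold is first crossed at n = 19.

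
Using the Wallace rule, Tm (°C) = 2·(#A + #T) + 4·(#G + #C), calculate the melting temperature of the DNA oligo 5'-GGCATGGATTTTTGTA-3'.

Scanning the sequence gives A=3, G=5, C=1, T=7.
So N_AT = 10 and N_GC = 6.
Tm = 2(10) + 4(6) = 20 + 24 = 44°C

44°C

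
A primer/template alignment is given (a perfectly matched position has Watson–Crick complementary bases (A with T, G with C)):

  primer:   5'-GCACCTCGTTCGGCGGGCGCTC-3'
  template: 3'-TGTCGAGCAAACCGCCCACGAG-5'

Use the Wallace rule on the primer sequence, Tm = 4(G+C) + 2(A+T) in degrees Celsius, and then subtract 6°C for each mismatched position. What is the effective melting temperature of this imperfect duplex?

Primer base counts: A=1, T=4, G=8, C=9 → A+T=5, G+C=17
Perfect-match Tm = 2(5) + 4(17) = 10 + 68 = 78°C
Mismatches (positions where the bases are not complementary): 4 (at positions 1, 4, 11, 18)
Effective Tm = 78 − 4×6 = 78 − 24 = 54°C

54°C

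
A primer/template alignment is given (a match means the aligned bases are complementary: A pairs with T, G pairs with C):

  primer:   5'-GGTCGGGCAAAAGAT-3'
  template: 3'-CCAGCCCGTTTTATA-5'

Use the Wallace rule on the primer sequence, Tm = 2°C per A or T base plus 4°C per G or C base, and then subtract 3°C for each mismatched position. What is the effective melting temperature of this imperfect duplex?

Primer base counts: A=5, T=2, G=6, C=2 → A+T=7, G+C=8
Perfect-match Tm = 2(7) + 4(8) = 14 + 32 = 46°C
Mismatches (positions where the bases are not complementary): 1 (at position 13)
Effective Tm = 46 − 1×3 = 46 − 3 = 43°C

43°C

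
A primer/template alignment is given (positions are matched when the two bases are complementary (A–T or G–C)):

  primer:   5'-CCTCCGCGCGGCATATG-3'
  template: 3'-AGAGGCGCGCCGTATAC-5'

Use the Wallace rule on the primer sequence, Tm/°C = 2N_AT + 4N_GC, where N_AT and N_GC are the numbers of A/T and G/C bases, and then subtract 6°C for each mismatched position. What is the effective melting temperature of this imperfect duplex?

Primer base counts: A=2, T=3, G=5, C=7 → A+T=5, G+C=12
Perfect-match Tm = 2(5) + 4(12) = 10 + 48 = 58°C
Mismatches (positions where the bases are not complementary): 1 (at position 1)
Effective Tm = 58 − 1×6 = 58 − 6 = 52°C

52°C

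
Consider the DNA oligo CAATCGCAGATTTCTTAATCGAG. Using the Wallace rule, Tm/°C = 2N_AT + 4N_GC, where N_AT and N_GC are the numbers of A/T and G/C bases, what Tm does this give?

64°C

Scanning the sequence gives G=4, T=7, C=5, A=7.
So N_AT = 14 and N_GC = 9.
Tm = 4·9 + 2·14 = 36 + 28 = 64°C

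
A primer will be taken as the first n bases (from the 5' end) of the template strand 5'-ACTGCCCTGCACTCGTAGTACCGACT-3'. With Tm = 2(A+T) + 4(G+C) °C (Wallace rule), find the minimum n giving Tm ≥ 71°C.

First 22 bases: ACTGCCCTGCACTCGTAGTACC → Tm = 70°C (< 71°C)
First 23 bases: ACTGCCCTGCACTCGTAGTACCG → Tm = 74°C (≥ 71°C)
Since every base adds ≥2°C, Tm only increases with n, so the threshold is first crossed at n = 23.

n = 23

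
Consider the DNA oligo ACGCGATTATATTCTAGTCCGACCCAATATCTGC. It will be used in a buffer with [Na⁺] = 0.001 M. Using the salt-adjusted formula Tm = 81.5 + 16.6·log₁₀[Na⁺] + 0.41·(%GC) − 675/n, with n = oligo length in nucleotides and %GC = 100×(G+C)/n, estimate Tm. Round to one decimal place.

Length n = 34. Counting bases: T=10, A=9, G=5, C=10
G+C = 15, so %GC = 15/34 × 100 = 44.118%
Salt term: 16.6 × (-3) = -49.8
GC term: 0.41 × 44.118 = 18.088; length term: −675/34 = −19.853
Tm = 81.5 + (-49.8) + 18.088 − 19.853 = 29.935 → 29.9°C

29.9°C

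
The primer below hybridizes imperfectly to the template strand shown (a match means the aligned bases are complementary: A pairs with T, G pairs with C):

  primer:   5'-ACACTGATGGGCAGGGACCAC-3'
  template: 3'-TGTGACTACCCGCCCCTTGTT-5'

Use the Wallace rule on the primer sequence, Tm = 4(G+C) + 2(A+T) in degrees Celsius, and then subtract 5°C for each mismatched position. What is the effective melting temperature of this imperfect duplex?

Primer base counts: A=6, T=2, G=7, C=6 → A+T=8, G+C=13
Perfect-match Tm = 2(8) + 4(13) = 16 + 52 = 68°C
Mismatches (positions where the bases are not complementary): 3 (at positions 13, 18, 21)
Effective Tm = 68 − 3×5 = 68 − 15 = 53°C

53°C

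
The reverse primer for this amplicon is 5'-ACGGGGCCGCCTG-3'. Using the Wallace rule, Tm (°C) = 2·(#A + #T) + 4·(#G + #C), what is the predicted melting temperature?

Base counts: C=5, T=1, G=6, A=1
AT pairs contribute 2, GC pairs contribute 11.
Tm = 2(2) + 4(11) = 4 + 44 = 48°C

48°C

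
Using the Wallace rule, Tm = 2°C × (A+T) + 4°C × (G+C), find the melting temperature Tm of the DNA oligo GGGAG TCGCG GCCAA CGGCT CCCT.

84°C

Counting bases: C=9, G=9, T=3, A=3
A+T = 6, G+C = 18
Tm = 4·18 + 2·6 = 72 + 12 = 84°C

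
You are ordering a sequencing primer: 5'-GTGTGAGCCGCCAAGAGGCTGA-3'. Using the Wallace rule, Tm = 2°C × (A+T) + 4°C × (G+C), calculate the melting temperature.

T=3, G=9, C=5, A=5
So N_AT = 8 and N_GC = 14.
Tm = 2×8 + 4×14 = 72°C

72°C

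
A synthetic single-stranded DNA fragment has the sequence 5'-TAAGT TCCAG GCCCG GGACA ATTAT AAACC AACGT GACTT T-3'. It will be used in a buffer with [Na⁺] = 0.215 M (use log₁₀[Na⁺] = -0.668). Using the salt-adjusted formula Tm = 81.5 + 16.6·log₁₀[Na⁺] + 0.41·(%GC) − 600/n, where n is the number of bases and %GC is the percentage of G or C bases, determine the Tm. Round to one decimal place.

Length n = 41. Scanning the sequence gives A=13, T=10, G=8, C=10.
G+C = 18, so %GC = 18/41 × 100 = 43.902%
Salt term: 16.6 × (-0.668) = -11.089
GC term: 0.41 × 43.902 = 18; length term: −600/41 = −14.634
Tm = 81.5 + (-11.089) + 18 − 14.634 = 73.777 → 73.8°C

73.8°C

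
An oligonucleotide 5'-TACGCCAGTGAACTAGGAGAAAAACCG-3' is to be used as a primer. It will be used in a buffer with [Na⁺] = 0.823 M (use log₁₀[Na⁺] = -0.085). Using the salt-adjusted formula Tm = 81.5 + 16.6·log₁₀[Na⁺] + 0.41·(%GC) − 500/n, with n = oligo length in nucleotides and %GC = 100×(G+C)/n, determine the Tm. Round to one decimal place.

81.3°C

Length n = 27. C=6, T=3, G=7, A=11
G+C = 13, so %GC = 13/27 × 100 = 48.148%
Salt term: 16.6 × (-0.085) = -1.411
GC term: 0.41 × 48.148 = 19.741; length term: −500/27 = −18.519
Tm = 81.5 + (-1.411) + 19.741 − 18.519 = 81.311 → 81.3°C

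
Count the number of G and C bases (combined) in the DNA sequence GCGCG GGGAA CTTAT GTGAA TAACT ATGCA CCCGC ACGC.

Scanning the sequence gives G=11, C=11, T=7, A=10.
Total G or C: 11 + 11 = 22

22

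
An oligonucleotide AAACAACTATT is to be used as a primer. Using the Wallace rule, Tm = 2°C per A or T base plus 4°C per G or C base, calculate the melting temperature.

Scanning the sequence gives A=6, G=0, T=3, C=2.
AT pairs contribute 9, GC pairs contribute 2.
Tm = 2(9) + 4(2) = 18 + 8 = 26°C

26°C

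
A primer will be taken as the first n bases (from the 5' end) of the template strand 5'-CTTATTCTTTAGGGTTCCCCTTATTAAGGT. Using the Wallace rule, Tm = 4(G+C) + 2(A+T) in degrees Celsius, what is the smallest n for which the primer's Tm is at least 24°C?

First 9 bases: CTTATTCTT → Tm = 22°C (< 24°C)
First 10 bases: CTTATTCTTT → Tm = 24°C (≥ 24°C)
Since every base adds ≥2°C, Tm only increases with n, so the threshold is first crossed at n = 10.

n = 10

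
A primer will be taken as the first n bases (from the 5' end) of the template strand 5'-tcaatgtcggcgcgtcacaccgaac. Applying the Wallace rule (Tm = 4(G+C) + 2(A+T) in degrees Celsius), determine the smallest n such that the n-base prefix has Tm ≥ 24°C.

First 8 bases: TCAATGTC → Tm = 22°C (< 24°C)
First 9 bases: TCAATGTCG → Tm = 26°C (≥ 24°C)
Since every base adds ≥2°C, Tm only increases with n, so the threshold is first crossed at n = 9.

n = 9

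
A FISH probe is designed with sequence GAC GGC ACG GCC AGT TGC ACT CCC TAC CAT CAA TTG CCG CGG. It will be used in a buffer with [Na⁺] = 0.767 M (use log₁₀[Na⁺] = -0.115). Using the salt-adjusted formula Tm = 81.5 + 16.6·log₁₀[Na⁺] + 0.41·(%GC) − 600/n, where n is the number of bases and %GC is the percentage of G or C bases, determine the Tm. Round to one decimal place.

91.7°C

Length n = 42. Counting bases: C=16, A=8, T=7, G=11
G+C = 27, so %GC = 27/42 × 100 = 64.286%
Salt term: 16.6 × (-0.115) = -1.909
GC term: 0.41 × 64.286 = 26.357; length term: −600/42 = −14.286
Tm = 81.5 + (-1.909) + 26.357 − 14.286 = 91.662 → 91.7°C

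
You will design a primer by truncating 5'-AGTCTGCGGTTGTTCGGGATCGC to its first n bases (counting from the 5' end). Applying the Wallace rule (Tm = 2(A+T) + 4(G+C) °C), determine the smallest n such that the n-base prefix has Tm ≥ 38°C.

n = 12

First 11 bases: AGTCTGCGGTT → Tm = 34°C (< 38°C)
First 12 bases: AGTCTGCGGTTG → Tm = 38°C (≥ 38°C)
Each additional base adds 2°C (A/T) or 4°C (G/C), so Tm is non-decreasing in n; n = 12 is the first length to reach 38°C.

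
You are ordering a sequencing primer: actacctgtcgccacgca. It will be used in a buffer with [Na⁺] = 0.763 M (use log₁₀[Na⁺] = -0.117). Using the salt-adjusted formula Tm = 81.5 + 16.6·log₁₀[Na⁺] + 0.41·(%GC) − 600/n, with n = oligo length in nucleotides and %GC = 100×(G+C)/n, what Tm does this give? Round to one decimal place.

71.3°C

Length n = 18. C=8, G=3, A=4, T=3
G+C = 11, so %GC = 11/18 × 100 = 61.111%
Salt term: 16.6 × (-0.117) = -1.942
GC term: 0.41 × 61.111 = 25.056; length term: −600/18 = −33.333
Tm = 81.5 + (-1.942) + 25.056 − 33.333 = 71.281 → 71.3°C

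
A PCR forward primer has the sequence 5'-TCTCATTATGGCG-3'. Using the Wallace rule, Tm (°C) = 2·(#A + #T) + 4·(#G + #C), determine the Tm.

38°C

Base counts: G=3, T=5, C=3, A=2
So N_AT = 7 and N_GC = 6.
Tm = 2×7 + 4×6 = 38°C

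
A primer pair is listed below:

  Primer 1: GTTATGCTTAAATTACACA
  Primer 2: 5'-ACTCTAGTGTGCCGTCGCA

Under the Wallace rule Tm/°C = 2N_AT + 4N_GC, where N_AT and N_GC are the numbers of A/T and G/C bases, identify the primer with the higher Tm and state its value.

Primer 2, 60°C

Primer 1: A+T=14, G+C=5 → Tm = 2(14)+4(5) = 48°C
Primer 2: A+T=8, G+C=11 → Tm = 2(8)+4(11) = 60°C
48°C vs 60°C → primer 2 is higher.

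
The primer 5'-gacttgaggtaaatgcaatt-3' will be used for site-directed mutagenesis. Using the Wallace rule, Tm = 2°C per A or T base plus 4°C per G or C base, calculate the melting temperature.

Base counts: T=6, A=7, G=5, C=2
AT pairs contribute 13, GC pairs contribute 7.
Tm = 2×13 + 4×7 = 54°C

54°C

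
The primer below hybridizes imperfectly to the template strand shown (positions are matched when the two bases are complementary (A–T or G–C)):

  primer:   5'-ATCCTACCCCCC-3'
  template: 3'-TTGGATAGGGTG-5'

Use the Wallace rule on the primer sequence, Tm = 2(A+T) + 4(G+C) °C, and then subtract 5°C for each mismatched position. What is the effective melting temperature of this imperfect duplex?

Primer base counts: A=2, T=2, G=0, C=8 → A+T=4, G+C=8
Perfect-match Tm = 2(4) + 4(8) = 8 + 32 = 40°C
Mismatches (positions where the bases are not complementary): 3 (at positions 2, 7, 11)
Effective Tm = 40 − 3×5 = 40 − 15 = 25°C

25°C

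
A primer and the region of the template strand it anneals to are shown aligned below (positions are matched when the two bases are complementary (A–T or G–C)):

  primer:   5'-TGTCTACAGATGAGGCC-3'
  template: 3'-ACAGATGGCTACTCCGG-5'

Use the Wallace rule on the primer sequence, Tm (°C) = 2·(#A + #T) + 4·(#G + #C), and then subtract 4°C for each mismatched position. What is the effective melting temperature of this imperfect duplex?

48°C

Primer base counts: A=4, T=4, G=5, C=4 → A+T=8, G+C=9
Perfect-match Tm = 2(8) + 4(9) = 16 + 36 = 52°C
Mismatches (positions where the bases are not complementary): 1 (at position 8)
Effective Tm = 52 − 1×4 = 52 − 4 = 48°C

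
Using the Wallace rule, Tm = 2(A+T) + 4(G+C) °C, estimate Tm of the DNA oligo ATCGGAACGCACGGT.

48°C

Counting bases: G=5, T=2, A=4, C=4
So N_AT = 6 and N_GC = 9.
Tm = 2×6 + 4×9 = 48°C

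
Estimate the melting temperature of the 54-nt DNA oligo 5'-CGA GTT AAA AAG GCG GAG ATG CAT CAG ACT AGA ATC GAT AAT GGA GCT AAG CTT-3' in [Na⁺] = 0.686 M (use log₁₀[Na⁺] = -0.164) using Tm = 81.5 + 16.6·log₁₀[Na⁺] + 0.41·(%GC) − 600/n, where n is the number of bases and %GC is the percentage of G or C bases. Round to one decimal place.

85.1°C

Length n = 54. Base counts: T=11, A=20, C=8, G=15
G+C = 23, so %GC = 23/54 × 100 = 42.593%
Salt term: 16.6 × (-0.164) = -2.722
GC term: 0.41 × 42.593 = 17.463; length term: −600/54 = −11.111
Tm = 81.5 + (-2.722) + 17.463 − 11.111 = 85.13 → 85.1°C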